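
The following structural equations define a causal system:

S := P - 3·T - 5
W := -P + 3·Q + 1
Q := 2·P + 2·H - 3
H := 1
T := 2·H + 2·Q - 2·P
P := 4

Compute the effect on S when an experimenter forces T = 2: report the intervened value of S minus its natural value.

18

Under do(T=2), the mechanism T := 2·H + 2·Q - 2·P is discarded; T is fixed at 2.
S = P - 3·T - 5  [with P=4, T=2]  = -7
Without intervention: Q = 2·P + 2·H - 3  [with P=4, H=1]  = 7; T = 2·H + 2·Q - 2·P  [with H=1, Q=7, P=4]  = 8; S = P - 3·T - 5  [with P=4, T=8]  = -25.
Change = -7 − (-25) = 18.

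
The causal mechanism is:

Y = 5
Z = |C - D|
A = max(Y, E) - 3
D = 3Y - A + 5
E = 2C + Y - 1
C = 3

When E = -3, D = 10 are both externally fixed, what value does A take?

The joint intervention fixes E = -3, D = 10, removing each variable's own equation.
A = max(Y, E) - 3  [with Y=5, E=-3]  = 2

2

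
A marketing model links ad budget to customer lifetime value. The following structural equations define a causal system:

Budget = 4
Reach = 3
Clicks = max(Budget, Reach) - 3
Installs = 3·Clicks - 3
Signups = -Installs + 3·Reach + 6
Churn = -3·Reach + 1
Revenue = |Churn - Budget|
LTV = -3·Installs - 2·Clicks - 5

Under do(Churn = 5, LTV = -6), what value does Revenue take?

1

Under do(Churn = 5, LTV = -6), each intervened variable's structural equation is replaced by its fixed value.
Revenue = |Churn - Budget|  [with Churn=5, Budget=4]  = 1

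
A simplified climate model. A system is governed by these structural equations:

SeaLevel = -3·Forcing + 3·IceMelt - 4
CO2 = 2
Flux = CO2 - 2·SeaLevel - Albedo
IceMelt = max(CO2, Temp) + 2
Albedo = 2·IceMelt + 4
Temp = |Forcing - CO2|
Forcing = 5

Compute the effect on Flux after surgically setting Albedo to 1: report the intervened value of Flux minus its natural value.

Under do(Albedo=1), the mechanism Albedo = 2·IceMelt + 4 is discarded; Albedo is fixed at 1.
Temp = |Forcing - CO2|  [with Forcing=5, CO2=2]  = 3
IceMelt = max(CO2, Temp) + 2  [with CO2=2, Temp=3]  = 5
SeaLevel = -3·Forcing + 3·IceMelt - 4  [with Forcing=5, IceMelt=5]  = -4
Flux = CO2 - 2·SeaLevel - Albedo  [with CO2=2, SeaLevel=-4, Albedo=1]  = 9
Without intervention: Temp = |Forcing - CO2|  [with Forcing=5, CO2=2]  = 3; IceMelt = max(CO2, Temp) + 2  [with CO2=2, Temp=3]  = 5; Albedo = 2·IceMelt + 4  [with IceMelt=5]  = 14; SeaLevel = -3·Forcing + 3·IceMelt - 4  [with Forcing=5, IceMelt=5]  = -4; Flux = CO2 - 2·SeaLevel - Albedo  [with CO2=2, SeaLevel=-4, Albedo=14]  = -4.
Change = 9 − (-4) = 13.

13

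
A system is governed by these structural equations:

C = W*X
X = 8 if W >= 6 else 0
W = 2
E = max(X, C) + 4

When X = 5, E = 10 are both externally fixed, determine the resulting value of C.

The joint intervention fixes X = 5, E = 10, removing each variable's own equation.
C = W*X  [with W=2, X=5]  = 10

10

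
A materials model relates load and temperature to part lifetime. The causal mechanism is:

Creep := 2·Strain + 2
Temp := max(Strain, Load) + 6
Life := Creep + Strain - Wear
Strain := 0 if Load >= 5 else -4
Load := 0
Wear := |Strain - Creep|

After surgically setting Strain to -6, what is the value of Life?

-20

Under do(Strain=-6), the mechanism Strain := 0 if Load >= 5 else -4 is discarded; Strain is fixed at -6.
Creep = 2·Strain + 2  [with Strain=-6]  = -10
Wear = |Strain - Creep|  [with Strain=-6, Creep=-10]  = 4
Life = Creep + Strain - Wear  [with Creep=-10, Strain=-6, Wear=4]  = -20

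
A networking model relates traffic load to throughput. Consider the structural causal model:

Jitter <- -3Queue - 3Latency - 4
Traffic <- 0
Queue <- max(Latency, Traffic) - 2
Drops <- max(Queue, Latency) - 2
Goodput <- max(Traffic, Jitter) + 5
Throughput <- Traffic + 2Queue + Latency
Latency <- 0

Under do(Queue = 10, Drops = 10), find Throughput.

Setting Queue = 10, Drops = 10 by intervention discards those variables' equations.
Throughput = Traffic + 2Queue + Latency  [with Traffic=0, Queue=10, Latency=0]  = 20

20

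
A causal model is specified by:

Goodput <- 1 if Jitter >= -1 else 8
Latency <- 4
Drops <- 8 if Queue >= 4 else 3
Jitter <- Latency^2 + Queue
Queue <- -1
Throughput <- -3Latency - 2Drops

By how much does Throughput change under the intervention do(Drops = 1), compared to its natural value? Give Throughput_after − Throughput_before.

do(Drops=1) replaces the equation Drops <- 8 if Queue >= 4 else 3 with the constant Drops = 1.
Throughput = -3Latency - 2Drops  [with Latency=4, Drops=1]  = -14
Without intervention: Drops = 8 if Queue >= 4 else 3  [with Queue=-1]  = 3; Throughput = -3Latency - 2Drops  [with Latency=4, Drops=3]  = -18.
Change = -14 − (-18) = 4.

4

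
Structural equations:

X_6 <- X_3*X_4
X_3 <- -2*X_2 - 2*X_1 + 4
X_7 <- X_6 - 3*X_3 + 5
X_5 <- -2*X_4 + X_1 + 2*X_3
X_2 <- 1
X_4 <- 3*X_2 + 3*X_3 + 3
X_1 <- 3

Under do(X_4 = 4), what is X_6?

Under do(X_4=4), the mechanism X_4 <- 3*X_2 + 3*X_3 + 3 is discarded; X_4 is fixed at 4.
X_3 = -2*X_2 - 2*X_1 + 4  [with X_2=1, X_1=3]  = -4
X_6 = X_3*X_4  [with X_3=-4, X_4=4]  = -16

-16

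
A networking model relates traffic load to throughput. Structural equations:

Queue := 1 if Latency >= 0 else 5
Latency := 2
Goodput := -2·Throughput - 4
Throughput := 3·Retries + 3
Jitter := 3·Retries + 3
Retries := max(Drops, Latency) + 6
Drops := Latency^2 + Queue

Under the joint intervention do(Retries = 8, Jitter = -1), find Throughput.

27

The joint intervention fixes Retries = 8, Jitter = -1, removing each variable's own equation.
Throughput = 3·Retries + 3  [with Retries=8]  = 27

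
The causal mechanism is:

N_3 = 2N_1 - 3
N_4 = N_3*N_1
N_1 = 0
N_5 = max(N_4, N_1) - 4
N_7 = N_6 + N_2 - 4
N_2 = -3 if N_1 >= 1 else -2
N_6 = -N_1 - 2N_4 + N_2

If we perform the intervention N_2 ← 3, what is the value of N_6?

Under do(N_2=3), the mechanism N_2 = -3 if N_1 >= 1 else -2 is discarded; N_2 is fixed at 3.
N_3 = 2N_1 - 3  [with N_1=0]  = -3
N_4 = N_3*N_1  [with N_3=-3, N_1=0]  = 0
N_6 = -N_1 - 2N_4 + N_2  [with N_1=0, N_4=0, N_2=3]  = 3

3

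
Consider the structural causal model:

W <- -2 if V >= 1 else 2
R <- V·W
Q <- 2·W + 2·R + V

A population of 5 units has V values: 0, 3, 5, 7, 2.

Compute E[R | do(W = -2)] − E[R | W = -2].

Every unit gets W=-2 under the intervention. R values become 0, -6, -10, -14, -4; E[R|do(W=-2)] = -6.8.
E[R|W=-2] averages over only the 4 units with W=-2 (V = 3, 5, 7, 2): R = -6, -10, -14, -4, mean -8.5.
Difference = -6.8 − (-8.5) = 1.7.

1.7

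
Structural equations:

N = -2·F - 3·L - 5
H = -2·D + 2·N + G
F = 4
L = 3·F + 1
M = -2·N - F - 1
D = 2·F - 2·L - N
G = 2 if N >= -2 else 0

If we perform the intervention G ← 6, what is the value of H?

-166

Under do(G=6), the mechanism G = 2 if N >= -2 else 0 is discarded; G is fixed at 6.
L = 3·F + 1  [with F=4]  = 13
N = -2·F - 3·L - 5  [with F=4, L=13]  = -52
D = 2·F - 2·L - N  [with F=4, L=13, N=-52]  = 34
H = -2·D + 2·N + G  [with D=34, N=-52, G=6]  = -166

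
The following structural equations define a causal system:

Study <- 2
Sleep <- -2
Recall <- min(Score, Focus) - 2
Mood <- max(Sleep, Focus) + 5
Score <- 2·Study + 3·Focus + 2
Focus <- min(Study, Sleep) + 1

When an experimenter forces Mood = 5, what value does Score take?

3

The intervention breaks the incoming arrows to Mood: Mood <- max(Sleep, Focus) + 5 no longer applies, and Mood = 5.
Since Score is not a descendant of the intervened variable, it is unaffected.
Focus = min(Study, Sleep) + 1  [with Study=2, Sleep=-2]  = -1
Score = 2·Study + 3·Focus + 2  [with Study=2, Focus=-1]  = 3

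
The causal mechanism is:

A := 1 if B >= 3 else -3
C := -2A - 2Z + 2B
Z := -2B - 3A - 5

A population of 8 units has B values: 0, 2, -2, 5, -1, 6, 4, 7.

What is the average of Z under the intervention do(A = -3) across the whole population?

-1.25

Every unit gets A=-3 under the intervention. Z values become 4, 0, 8, -6, 6, -8, -4, -10; E[Z|do(A=-3)] = -1.25.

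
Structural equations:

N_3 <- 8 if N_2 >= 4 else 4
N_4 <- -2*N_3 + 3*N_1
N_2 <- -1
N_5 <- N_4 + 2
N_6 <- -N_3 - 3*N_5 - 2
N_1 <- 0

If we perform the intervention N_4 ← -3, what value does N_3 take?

4

Under do(N_4=-3), the mechanism N_4 <- -2*N_3 + 3*N_1 is discarded; N_4 is fixed at -3.
Since N_3 is not a descendant of the intervened variable, it is unaffected.
N_3 = 8 if N_2 >= 4 else 4  [with N_2=-1]  = 4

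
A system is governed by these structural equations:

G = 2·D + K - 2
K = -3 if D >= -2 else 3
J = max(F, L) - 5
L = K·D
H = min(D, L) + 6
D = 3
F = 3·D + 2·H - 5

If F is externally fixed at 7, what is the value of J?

2

Under do(F=7), the mechanism F = 3·D + 2·H - 5 is discarded; F is fixed at 7.
K = -3 if D >= -2 else 3  [with D=3]  = -3
L = K·D  [with K=-3, D=3]  = -9
J = max(F, L) - 5  [with F=7, L=-9]  = 2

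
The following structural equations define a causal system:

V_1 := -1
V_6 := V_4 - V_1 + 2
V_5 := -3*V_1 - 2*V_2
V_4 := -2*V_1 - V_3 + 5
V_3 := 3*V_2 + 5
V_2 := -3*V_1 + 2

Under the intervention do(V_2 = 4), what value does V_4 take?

Under do(V_2=4), the mechanism V_2 := -3*V_1 + 2 is discarded; V_2 is fixed at 4.
V_3 = 3*V_2 + 5  [with V_2=4]  = 17
V_4 = -2*V_1 - V_3 + 5  [with V_1=-1, V_3=17]  = -10

-10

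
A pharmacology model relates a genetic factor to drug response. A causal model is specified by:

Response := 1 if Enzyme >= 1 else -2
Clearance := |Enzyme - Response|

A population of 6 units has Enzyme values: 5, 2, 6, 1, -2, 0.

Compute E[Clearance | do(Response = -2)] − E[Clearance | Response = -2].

3

do(Response=-2) breaks Response's dependence on Enzyme. With Response=-2 fixed, Clearance across the units is 7, 4, 8, 3, 0, 2, mean 4.
Conditioning on Response=-2 selects the 2 unit(s) with Enzyme ∈ {-2, 0}. Their Clearance values: 0, 2. Mean = 1.
Difference = 4 − 1 = 3.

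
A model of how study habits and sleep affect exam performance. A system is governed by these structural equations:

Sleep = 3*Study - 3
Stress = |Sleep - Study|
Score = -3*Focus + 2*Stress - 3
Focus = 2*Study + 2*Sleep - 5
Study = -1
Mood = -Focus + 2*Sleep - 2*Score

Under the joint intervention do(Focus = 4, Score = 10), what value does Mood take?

-36

The joint intervention fixes Focus = 4, Score = 10, removing each variable's own equation.
Sleep = 3*Study - 3  [with Study=-1]  = -6
Mood = -Focus + 2*Sleep - 2*Score  [with Focus=4, Sleep=-6, Score=10]  = -36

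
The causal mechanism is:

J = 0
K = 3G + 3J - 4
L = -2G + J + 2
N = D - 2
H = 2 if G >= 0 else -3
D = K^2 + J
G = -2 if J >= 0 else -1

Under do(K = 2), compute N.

2

The intervention breaks the incoming arrows to K: K = 3G + 3J - 4 no longer applies, and K = 2.
D = K^2 + J  [with K=2, J=0]  = 4
N = D - 2  [with D=4]  = 2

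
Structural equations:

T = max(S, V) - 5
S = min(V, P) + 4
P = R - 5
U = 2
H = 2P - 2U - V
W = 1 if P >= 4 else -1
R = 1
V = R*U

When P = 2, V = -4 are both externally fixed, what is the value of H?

The joint intervention fixes P = 2, V = -4, removing each variable's own equation.
H = 2P - 2U - V  [with P=2, U=2, V=-4]  = 4

4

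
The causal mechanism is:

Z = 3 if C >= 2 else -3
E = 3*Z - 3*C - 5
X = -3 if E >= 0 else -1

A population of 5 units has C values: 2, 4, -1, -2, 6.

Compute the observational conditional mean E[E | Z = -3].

Observing Z=-3 restricts to units where Z's equation naturally yields -3: C ∈ {-1, -2}. In that subpopulation E = -11, -8, mean -9.5.

-9.5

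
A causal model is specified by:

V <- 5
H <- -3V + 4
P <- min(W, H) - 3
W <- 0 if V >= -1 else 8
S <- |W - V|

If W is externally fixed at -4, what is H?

Under do(W=-4), the mechanism W <- 0 if V >= -1 else 8 is discarded; W is fixed at -4.
Since H is not a descendant of the intervened variable, it is unaffected.
H = -3V + 4  [with V=5]  = -11

-11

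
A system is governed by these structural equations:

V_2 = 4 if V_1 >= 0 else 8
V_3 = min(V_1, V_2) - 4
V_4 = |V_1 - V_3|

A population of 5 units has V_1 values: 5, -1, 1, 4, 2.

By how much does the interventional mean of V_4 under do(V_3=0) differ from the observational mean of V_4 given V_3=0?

The intervention sets V_3=0 in all 5 units regardless of V_1. Recomputing V_4 per unit gives 5, 1, 1, 4, 2; average 2.6.
Observing V_3=0 restricts to units where V_3's equation naturally yields 0: V_1 ∈ {5, 4}. In that subpopulation V_4 = 5, 4, mean 4.5.
Difference = 2.6 − 4.5 = -1.9.

-1.9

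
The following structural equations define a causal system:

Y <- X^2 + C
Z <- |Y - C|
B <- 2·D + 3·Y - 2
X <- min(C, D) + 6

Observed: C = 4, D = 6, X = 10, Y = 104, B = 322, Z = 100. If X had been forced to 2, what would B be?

34

do(X=2) replaces the equation X <- min(C, D) + 6 with the constant X = 2.
Y = X^2 + C  [with X=2, C=4]  = 8
B = 2·D + 3·Y - 2  [with D=6, Y=8]  = 34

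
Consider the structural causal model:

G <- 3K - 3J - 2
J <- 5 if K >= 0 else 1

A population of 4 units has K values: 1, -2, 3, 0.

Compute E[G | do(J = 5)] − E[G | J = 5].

-2.5

Under do(J=5), J's equation is replaced by J=5 for every unit. Per-unit G: -14, -23, -8, -17. Mean = -15.5.
Observing J=5 restricts to units where J's equation naturally yields 5: K ∈ {1, 3, 0}. In that subpopulation G = -14, -8, -17, mean -13.
Difference = -15.5 − (-13) = -2.5.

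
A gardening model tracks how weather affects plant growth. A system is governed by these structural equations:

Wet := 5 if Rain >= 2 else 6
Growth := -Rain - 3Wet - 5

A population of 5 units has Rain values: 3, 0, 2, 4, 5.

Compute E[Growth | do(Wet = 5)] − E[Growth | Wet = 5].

0.7

Every unit gets Wet=5 under the intervention. Growth values become -23, -20, -22, -24, -25; E[Growth|do(Wet=5)] = -22.8.
Observing Wet=5 restricts to units where Wet's equation naturally yields 5: Rain ∈ {3, 2, 4, 5}. In that subpopulation Growth = -23, -22, -24, -25, mean -23.5.
Difference = -22.8 − (-23.5) = 0.7.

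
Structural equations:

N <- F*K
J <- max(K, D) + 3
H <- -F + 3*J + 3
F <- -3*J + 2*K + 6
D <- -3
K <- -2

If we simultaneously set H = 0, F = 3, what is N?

-6

Setting H = 0, F = 3 by intervention discards those variables' equations.
N = F*K  [with F=3, K=-2]  = -6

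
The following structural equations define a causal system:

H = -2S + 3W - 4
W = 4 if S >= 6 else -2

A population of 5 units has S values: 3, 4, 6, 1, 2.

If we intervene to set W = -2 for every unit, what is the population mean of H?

-16.4

do(W=-2) breaks W's dependence on S. With W=-2 fixed, H across the units is -16, -18, -22, -12, -14, mean -16.4.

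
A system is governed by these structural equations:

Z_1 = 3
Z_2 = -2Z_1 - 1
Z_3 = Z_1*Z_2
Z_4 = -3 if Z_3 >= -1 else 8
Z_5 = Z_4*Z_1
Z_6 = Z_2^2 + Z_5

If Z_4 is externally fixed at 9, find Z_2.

The intervention breaks the incoming arrows to Z_4: Z_4 = -3 if Z_3 >= -1 else 8 no longer applies, and Z_4 = 9.
Since Z_2 is not a descendant of the intervened variable, it is unaffected.
Z_2 = -2Z_1 - 1  [with Z_1=3]  = -7

-7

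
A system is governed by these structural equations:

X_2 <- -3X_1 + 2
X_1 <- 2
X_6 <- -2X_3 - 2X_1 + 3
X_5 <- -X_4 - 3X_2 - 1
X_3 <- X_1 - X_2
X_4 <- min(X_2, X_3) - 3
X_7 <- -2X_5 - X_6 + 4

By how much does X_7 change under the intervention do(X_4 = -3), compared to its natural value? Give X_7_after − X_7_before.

8

The intervention breaks the incoming arrows to X_4: X_4 <- min(X_2, X_3) - 3 no longer applies, and X_4 = -3.
X_2 = -3X_1 + 2  [with X_1=2]  = -4
X_3 = X_1 - X_2  [with X_1=2, X_2=-4]  = 6
X_5 = -X_4 - 3X_2 - 1  [with X_4=-3, X_2=-4]  = 14
X_6 = -2X_3 - 2X_1 + 3  [with X_3=6, X_1=2]  = -13
X_7 = -2X_5 - X_6 + 4  [with X_5=14, X_6=-13]  = -11
Without intervention: X_2 = -3X_1 + 2  [with X_1=2]  = -4; X_3 = X_1 - X_2  [with X_1=2, X_2=-4]  = 6; X_4 = min(X_2, X_3) - 3  [with X_2=-4, X_3=6]  = -7; X_5 = -X_4 - 3X_2 - 1  [with X_4=-7, X_2=-4]  = 18; X_6 = -2X_3 - 2X_1 + 3  [with X_3=6, X_1=2]  = -13; X_7 = -2X_5 - X_6 + 4  [with X_5=18, X_6=-13]  = -19.
Change = -11 − (-19) = 8.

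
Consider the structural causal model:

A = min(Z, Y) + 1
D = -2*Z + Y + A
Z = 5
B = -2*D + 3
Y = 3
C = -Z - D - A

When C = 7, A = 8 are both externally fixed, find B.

1

Under do(C = 7, A = 8), each intervened variable's structural equation is replaced by its fixed value.
D = -2*Z + Y + A  [with Z=5, Y=3, A=8]  = 1
B = -2*D + 3  [with D=1]  = 1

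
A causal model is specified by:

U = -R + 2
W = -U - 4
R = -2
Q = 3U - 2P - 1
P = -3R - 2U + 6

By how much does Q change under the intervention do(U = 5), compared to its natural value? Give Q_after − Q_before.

7

Under do(U=5), the mechanism U = -R + 2 is discarded; U is fixed at 5.
P = -3R - 2U + 6  [with R=-2, U=5]  = 2
Q = 3U - 2P - 1  [with U=5, P=2]  = 10
Without intervention: U = -R + 2  [with R=-2]  = 4; P = -3R - 2U + 6  [with R=-2, U=4]  = 4; Q = 3U - 2P - 1  [with U=4, P=4]  = 3.
Change = 10 − 3 = 7.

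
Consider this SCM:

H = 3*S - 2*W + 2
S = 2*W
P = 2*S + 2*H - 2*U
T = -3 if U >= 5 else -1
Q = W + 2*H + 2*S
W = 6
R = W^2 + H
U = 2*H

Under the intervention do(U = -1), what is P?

78

Under do(U=-1), the mechanism U = 2*H is discarded; U is fixed at -1.
S = 2*W  [with W=6]  = 12
H = 3*S - 2*W + 2  [with S=12, W=6]  = 26
P = 2*S + 2*H - 2*U  [with S=12, H=26, U=-1]  = 78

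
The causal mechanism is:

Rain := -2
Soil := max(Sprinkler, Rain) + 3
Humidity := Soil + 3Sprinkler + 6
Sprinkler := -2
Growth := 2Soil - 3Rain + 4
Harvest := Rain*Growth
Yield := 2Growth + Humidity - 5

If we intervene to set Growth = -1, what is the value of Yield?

-6

Under do(Growth=-1), the mechanism Growth := 2Soil - 3Rain + 4 is discarded; Growth is fixed at -1.
Soil = max(Sprinkler, Rain) + 3  [with Sprinkler=-2, Rain=-2]  = 1
Humidity = Soil + 3Sprinkler + 6  [with Soil=1, Sprinkler=-2]  = 1
Yield = 2Growth + Humidity - 5  [with Growth=-1, Humidity=1]  = -6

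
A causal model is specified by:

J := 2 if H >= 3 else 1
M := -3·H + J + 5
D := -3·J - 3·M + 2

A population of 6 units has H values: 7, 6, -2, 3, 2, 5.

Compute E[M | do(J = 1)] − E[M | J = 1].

The intervention sets J=1 in all 6 units regardless of H. Recomputing M per unit gives -15, -12, 12, -3, 0, -9; average -4.5.
E[M|J=1] averages over only the 2 units with J=1 (H = -2, 2): M = 12, 0, mean 6.
Difference = -4.5 − 6 = -10.5.

-10.5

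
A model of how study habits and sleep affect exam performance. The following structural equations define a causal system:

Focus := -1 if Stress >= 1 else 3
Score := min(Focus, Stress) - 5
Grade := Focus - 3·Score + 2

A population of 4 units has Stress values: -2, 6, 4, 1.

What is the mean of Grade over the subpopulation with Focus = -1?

Observing Focus=-1 restricts to units where Focus's equation naturally yields -1: Stress ∈ {6, 4, 1}. In that subpopulation Grade = 19, 19, 19, mean 19.

19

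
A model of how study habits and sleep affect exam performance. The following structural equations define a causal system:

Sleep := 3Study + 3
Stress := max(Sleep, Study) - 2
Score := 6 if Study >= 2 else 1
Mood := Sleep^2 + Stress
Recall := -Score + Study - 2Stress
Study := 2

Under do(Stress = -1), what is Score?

The intervention breaks the incoming arrows to Stress: Stress := max(Sleep, Study) - 2 no longer applies, and Stress = -1.
Score is not downstream of the intervention, so its value is determined by the original equations.
Score = 6 if Study >= 2 else 1  [with Study=2]  = 6

6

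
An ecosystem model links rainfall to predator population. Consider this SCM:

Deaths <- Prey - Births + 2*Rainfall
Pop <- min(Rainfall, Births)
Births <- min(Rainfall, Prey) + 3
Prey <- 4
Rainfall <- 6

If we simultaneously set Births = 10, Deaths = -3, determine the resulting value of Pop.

Setting Births = 10, Deaths = -3 by intervention discards those variables' equations.
Pop = min(Rainfall, Births)  [with Rainfall=6, Births=10]  = 6

6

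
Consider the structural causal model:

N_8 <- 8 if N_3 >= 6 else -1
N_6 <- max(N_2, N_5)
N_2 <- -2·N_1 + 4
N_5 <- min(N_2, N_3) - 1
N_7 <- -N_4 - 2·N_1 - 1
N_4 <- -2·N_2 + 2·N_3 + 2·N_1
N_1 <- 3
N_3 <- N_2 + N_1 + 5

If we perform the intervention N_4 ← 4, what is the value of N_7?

-11

The intervention breaks the incoming arrows to N_4: N_4 <- -2·N_2 + 2·N_3 + 2·N_1 no longer applies, and N_4 = 4.
N_7 = -N_4 - 2·N_1 - 1  [with N_4=4, N_1=3]  = -11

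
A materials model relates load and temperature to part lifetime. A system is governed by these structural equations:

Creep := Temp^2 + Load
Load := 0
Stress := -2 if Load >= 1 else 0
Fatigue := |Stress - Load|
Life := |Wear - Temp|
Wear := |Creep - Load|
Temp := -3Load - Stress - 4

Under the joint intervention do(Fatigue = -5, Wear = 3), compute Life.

Setting Fatigue = -5, Wear = 3 by intervention discards those variables' equations.
Stress = -2 if Load >= 1 else 0  [with Load=0]  = 0
Temp = -3Load - Stress - 4  [with Load=0, Stress=0]  = -4
Life = |Wear - Temp|  [with Wear=3, Temp=-4]  = 7

7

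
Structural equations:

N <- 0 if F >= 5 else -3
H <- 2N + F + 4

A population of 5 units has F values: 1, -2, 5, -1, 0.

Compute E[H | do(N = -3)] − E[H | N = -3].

1.1

The intervention sets N=-3 in all 5 units regardless of F. Recomputing H per unit gives -1, -4, 3, -3, -2; average -1.4.
E[H|N=-3] averages over only the 4 units with N=-3 (F = 1, -2, -1, 0): H = -1, -4, -3, -2, mean -2.5.
Difference = -1.4 − (-2.5) = 1.1.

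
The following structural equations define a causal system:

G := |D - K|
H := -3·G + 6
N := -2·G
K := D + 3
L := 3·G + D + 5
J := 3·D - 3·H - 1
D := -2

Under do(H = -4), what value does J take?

5

Under do(H=-4), the mechanism H := -3·G + 6 is discarded; H is fixed at -4.
J = 3·D - 3·H - 1  [with D=-2, H=-4]  = 5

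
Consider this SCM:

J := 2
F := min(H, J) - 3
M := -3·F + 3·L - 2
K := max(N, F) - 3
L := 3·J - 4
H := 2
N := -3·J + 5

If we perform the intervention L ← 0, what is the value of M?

1

Under do(L=0), the mechanism L := 3·J - 4 is discarded; L is fixed at 0.
F = min(H, J) - 3  [with H=2, J=2]  = -1
M = -3·F + 3·L - 2  [with F=-1, L=0]  = 1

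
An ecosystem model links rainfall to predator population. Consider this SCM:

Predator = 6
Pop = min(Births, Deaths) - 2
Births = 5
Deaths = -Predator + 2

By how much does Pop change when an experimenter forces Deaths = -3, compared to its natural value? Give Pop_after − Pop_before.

1

The intervention breaks the incoming arrows to Deaths: Deaths = -Predator + 2 no longer applies, and Deaths = -3.
Pop = min(Births, Deaths) - 2  [with Births=5, Deaths=-3]  = -5
Without intervention: Deaths = -Predator + 2  [with Predator=6]  = -4; Pop = min(Births, Deaths) - 2  [with Births=5, Deaths=-4]  = -6.
Change = -5 − (-6) = 1.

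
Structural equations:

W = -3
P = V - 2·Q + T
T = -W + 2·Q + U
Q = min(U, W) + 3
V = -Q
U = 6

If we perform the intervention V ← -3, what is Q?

0

do(V=-3) replaces the equation V = -Q with the constant V = -3.
Q is not downstream of the intervention, so its value is determined by the original equations.
Q = min(U, W) + 3  [with U=6, W=-3]  = 0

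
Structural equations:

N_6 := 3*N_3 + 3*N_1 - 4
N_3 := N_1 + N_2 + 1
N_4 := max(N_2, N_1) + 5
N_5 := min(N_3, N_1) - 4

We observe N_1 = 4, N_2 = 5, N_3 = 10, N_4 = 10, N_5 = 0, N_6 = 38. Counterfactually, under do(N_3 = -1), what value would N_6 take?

The intervention breaks the incoming arrows to N_3: N_3 := N_1 + N_2 + 1 no longer applies, and N_3 = -1.
N_6 = 3*N_3 + 3*N_1 - 4  [with N_3=-1, N_1=4]  = 5

5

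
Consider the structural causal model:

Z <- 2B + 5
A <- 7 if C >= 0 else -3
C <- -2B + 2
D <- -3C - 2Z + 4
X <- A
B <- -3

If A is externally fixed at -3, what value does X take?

-3

Intervening sets A = -3 and removes its equation (A <- 7 if C >= 0 else -3).
X = A  [with A=-3]  = -3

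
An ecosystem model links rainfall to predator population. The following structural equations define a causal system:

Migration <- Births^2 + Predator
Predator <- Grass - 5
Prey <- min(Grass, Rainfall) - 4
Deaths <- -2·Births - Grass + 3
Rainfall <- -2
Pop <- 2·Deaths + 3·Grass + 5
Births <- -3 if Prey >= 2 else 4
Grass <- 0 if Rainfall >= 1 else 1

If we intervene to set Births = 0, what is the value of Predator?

-4

The intervention breaks the incoming arrows to Births: Births <- -3 if Prey >= 2 else 4 no longer applies, and Births = 0.
Since Predator is not a descendant of the intervened variable, it is unaffected.
Grass = 0 if Rainfall >= 1 else 1  [with Rainfall=-2]  = 1
Predator = Grass - 5  [with Grass=1]  = -4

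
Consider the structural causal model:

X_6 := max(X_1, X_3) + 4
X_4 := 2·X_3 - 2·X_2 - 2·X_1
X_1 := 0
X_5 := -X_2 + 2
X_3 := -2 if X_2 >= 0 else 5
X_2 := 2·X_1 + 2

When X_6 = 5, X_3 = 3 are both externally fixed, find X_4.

Under do(X_6 = 5, X_3 = 3), each intervened variable's structural equation is replaced by its fixed value.
X_2 = 2·X_1 + 2  [with X_1=0]  = 2
X_4 = 2·X_3 - 2·X_2 - 2·X_1  [with X_3=3, X_2=2, X_1=0]  = 2

2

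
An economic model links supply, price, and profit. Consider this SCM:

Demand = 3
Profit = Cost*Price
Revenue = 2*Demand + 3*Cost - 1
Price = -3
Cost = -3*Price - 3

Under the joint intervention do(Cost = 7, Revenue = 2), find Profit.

Setting Cost = 7, Revenue = 2 by intervention discards those variables' equations.
Profit = Cost*Price  [with Cost=7, Price=-3]  = -21

-21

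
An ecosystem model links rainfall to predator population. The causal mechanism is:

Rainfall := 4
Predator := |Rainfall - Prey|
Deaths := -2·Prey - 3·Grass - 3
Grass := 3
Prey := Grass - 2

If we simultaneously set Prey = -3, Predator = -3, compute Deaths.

Setting Prey = -3, Predator = -3 by intervention discards those variables' equations.
Deaths = -2·Prey - 3·Grass - 3  [with Prey=-3, Grass=3]  = -6

-6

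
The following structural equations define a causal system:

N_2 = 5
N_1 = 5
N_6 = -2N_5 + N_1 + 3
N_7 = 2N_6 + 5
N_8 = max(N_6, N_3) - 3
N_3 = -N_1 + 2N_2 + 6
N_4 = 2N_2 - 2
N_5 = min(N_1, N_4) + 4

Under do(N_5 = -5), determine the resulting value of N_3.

do(N_5=-5) replaces the equation N_5 = min(N_1, N_4) + 4 with the constant N_5 = -5.
N_3 is not downstream of the intervention, so its value is determined by the original equations.
N_3 = -N_1 + 2N_2 + 6  [with N_1=5, N_2=5]  = 11

11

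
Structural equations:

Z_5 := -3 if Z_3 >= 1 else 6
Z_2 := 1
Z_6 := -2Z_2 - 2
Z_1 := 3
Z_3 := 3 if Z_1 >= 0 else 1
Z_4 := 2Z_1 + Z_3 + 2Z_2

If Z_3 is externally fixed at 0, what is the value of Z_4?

The intervention breaks the incoming arrows to Z_3: Z_3 := 3 if Z_1 >= 0 else 1 no longer applies, and Z_3 = 0.
Z_4 = 2Z_1 + Z_3 + 2Z_2  [with Z_1=3, Z_3=0, Z_2=1]  = 8

8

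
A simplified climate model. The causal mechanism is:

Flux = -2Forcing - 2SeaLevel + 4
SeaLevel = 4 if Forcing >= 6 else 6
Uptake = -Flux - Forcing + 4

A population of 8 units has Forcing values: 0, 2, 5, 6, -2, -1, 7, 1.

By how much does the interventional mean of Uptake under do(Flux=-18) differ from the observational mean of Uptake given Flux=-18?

Under do(Flux=-18), Flux's equation is replaced by Flux=-18 for every unit. Per-unit Uptake: 22, 20, 17, 16, 24, 23, 15, 21. Mean = 19.75.
Conditioning on Flux=-18 selects the 2 unit(s) with Forcing ∈ {5, 7}. Their Uptake values: 17, 15. Mean = 16.
Difference = 19.75 − 16 = 3.75.

3.75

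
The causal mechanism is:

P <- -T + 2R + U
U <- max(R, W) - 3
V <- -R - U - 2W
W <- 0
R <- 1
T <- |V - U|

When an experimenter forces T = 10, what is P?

-10

The intervention breaks the incoming arrows to T: T <- |V - U| no longer applies, and T = 10.
U = max(R, W) - 3  [with R=1, W=0]  = -2
P = -T + 2R + U  [with T=10, R=1, U=-2]  = -10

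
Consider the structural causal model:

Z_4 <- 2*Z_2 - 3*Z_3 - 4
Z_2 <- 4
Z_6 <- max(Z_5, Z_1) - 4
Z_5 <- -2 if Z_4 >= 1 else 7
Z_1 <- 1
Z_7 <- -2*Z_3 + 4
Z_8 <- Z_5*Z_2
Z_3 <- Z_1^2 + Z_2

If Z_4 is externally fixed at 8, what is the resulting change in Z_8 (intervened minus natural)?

do(Z_4=8) replaces the equation Z_4 <- 2*Z_2 - 3*Z_3 - 4 with the constant Z_4 = 8.
Z_5 = -2 if Z_4 >= 1 else 7  [with Z_4=8]  = -2
Z_8 = Z_5*Z_2  [with Z_5=-2, Z_2=4]  = -8
Without intervention: Z_3 = Z_1^2 + Z_2  [with Z_1=1, Z_2=4]  = 5; Z_4 = 2*Z_2 - 3*Z_3 - 4  [with Z_2=4, Z_3=5]  = -11; Z_5 = -2 if Z_4 >= 1 else 7  [with Z_4=-11]  = 7; Z_8 = Z_5*Z_2  [with Z_5=7, Z_2=4]  = 28.
Change = -8 − 28 = -36.

-36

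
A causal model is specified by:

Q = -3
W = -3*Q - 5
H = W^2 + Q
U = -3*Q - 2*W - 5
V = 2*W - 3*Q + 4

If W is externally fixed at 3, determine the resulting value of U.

-2

The intervention breaks the incoming arrows to W: W = -3*Q - 5 no longer applies, and W = 3.
U = -3*Q - 2*W - 5  [with Q=-3, W=3]  = -2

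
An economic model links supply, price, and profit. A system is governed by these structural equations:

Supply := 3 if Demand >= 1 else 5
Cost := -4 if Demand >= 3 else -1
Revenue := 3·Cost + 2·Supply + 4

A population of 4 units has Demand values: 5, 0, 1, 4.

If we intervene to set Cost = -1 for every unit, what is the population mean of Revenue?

8

do(Cost=-1) breaks Cost's dependence on Demand. With Cost=-1 fixed, Revenue across the units is 7, 11, 7, 7, mean 8.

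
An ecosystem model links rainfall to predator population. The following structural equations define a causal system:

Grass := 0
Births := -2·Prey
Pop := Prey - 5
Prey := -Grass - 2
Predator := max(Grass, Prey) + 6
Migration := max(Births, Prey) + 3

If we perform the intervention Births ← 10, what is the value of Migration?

Intervening sets Births = 10 and removes its equation (Births := -2·Prey).
Prey = -Grass - 2  [with Grass=0]  = -2
Migration = max(Births, Prey) + 3  [with Births=10, Prey=-2]  = 13

13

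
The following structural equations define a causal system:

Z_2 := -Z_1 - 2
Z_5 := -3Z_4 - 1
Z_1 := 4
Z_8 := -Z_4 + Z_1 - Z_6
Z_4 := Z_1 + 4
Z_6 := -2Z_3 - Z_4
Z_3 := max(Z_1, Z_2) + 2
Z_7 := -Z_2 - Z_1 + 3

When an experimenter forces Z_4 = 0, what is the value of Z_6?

-12

Under do(Z_4=0), the mechanism Z_4 := Z_1 + 4 is discarded; Z_4 is fixed at 0.
Z_2 = -Z_1 - 2  [with Z_1=4]  = -6
Z_3 = max(Z_1, Z_2) + 2  [with Z_1=4, Z_2=-6]  = 6
Z_6 = -2Z_3 - Z_4  [with Z_3=6, Z_4=0]  = -12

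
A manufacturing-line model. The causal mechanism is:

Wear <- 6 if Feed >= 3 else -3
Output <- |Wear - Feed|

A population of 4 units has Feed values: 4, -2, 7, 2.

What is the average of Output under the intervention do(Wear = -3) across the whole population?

5.75

Every unit gets Wear=-3 under the intervention. Output values become 7, 1, 10, 5; E[Output|do(Wear=-3)] = 5.75.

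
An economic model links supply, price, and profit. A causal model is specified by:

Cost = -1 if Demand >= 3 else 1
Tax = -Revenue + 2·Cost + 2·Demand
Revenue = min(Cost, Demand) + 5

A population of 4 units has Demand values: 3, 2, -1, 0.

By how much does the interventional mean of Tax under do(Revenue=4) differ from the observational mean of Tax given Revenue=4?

do(Revenue=4) breaks Revenue's dependence on Demand. With Revenue=4 fixed, Tax across the units is 0, 2, -4, -2, mean -1.
Observing Revenue=4 restricts to units where Revenue's equation naturally yields 4: Demand ∈ {3, -1}. In that subpopulation Tax = 0, -4, mean -2.
Difference = -1 − (-2) = 1.

1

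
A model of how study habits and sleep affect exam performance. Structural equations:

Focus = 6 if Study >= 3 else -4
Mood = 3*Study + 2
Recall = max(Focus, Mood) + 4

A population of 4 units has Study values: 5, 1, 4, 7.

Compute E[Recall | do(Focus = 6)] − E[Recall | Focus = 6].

-3

do(Focus=6) breaks Focus's dependence on Study. With Focus=6 fixed, Recall across the units is 21, 10, 18, 27, mean 19.
E[Recall|Focus=6] averages over only the 3 units with Focus=6 (Study = 5, 4, 7): Recall = 21, 18, 27, mean 22.
Difference = 19 − 22 = -3.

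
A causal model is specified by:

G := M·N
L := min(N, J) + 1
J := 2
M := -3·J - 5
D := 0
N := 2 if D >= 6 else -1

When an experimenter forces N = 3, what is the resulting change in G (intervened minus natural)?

-44

Intervening sets N = 3 and removes its equation (N := 2 if D >= 6 else -1).
M = -3·J - 5  [with J=2]  = -11
G = M·N  [with M=-11, N=3]  = -33
Without intervention: M = -3·J - 5  [with J=2]  = -11; N = 2 if D >= 6 else -1  [with D=0]  = -1; G = M·N  [with M=-11, N=-1]  = 11.
Change = -33 − 11 = -44.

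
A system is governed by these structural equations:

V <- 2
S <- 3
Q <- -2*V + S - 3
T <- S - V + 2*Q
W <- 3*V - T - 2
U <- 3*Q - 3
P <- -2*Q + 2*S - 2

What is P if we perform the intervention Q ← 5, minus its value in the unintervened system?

The intervention breaks the incoming arrows to Q: Q <- -2*V + S - 3 no longer applies, and Q = 5.
P = -2*Q + 2*S - 2  [with Q=5, S=3]  = -6
Without intervention: Q = -2*V + S - 3  [with V=2, S=3]  = -4; P = -2*Q + 2*S - 2  [with Q=-4, S=3]  = 12.
Change = -6 − 12 = -18.

-18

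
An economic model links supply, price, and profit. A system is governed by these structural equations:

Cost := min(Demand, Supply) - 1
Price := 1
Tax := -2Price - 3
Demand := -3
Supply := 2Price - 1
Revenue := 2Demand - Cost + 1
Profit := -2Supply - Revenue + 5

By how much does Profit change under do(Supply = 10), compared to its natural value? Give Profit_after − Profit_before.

-18

The intervention breaks the incoming arrows to Supply: Supply := 2Price - 1 no longer applies, and Supply = 10.
Cost = min(Demand, Supply) - 1  [with Demand=-3, Supply=10]  = -4
Revenue = 2Demand - Cost + 1  [with Demand=-3, Cost=-4]  = -1
Profit = -2Supply - Revenue + 5  [with Supply=10, Revenue=-1]  = -14
Without intervention: Supply = 2Price - 1  [with Price=1]  = 1; Cost = min(Demand, Supply) - 1  [with Demand=-3, Supply=1]  = -4; Revenue = 2Demand - Cost + 1  [with Demand=-3, Cost=-4]  = -1; Profit = -2Supply - Revenue + 5  [with Supply=1, Revenue=-1]  = 4.
Change = -14 − 4 = -18.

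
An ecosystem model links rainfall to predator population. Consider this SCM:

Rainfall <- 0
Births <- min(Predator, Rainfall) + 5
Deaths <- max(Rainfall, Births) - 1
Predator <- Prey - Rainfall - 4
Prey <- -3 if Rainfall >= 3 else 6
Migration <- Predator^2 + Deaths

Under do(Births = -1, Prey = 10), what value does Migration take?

The joint intervention fixes Births = -1, Prey = 10, removing each variable's own equation.
Predator = Prey - Rainfall - 4  [with Prey=10, Rainfall=0]  = 6
Deaths = max(Rainfall, Births) - 1  [with Rainfall=0, Births=-1]  = -1
Migration = Predator^2 + Deaths  [with Predator=6, Deaths=-1]  = 35

35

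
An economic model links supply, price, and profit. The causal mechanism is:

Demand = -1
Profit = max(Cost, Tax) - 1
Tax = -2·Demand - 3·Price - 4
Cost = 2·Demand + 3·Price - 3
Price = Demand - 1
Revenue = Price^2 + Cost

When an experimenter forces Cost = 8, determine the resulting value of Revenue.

The intervention breaks the incoming arrows to Cost: Cost = 2·Demand + 3·Price - 3 no longer applies, and Cost = 8.
Price = Demand - 1  [with Demand=-1]  = -2
Revenue = Price^2 + Cost  [with Price=-2, Cost=8]  = 12

12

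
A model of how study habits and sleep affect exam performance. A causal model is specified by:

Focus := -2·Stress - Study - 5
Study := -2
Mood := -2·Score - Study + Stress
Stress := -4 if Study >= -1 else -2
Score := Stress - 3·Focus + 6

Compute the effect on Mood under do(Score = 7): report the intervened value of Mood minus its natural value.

-12

Intervening sets Score = 7 and removes its equation (Score := Stress - 3·Focus + 6).
Stress = -4 if Study >= -1 else -2  [with Study=-2]  = -2
Mood = -2·Score - Study + Stress  [with Score=7, Study=-2, Stress=-2]  = -14
Without intervention: Stress = -4 if Study >= -1 else -2  [with Study=-2]  = -2; Focus = -2·Stress - Study - 5  [with Stress=-2, Study=-2]  = 1; Score = Stress - 3·Focus + 6  [with Stress=-2, Focus=1]  = 1; Mood = -2·Score - Study + Stress  [with Score=1, Study=-2, Stress=-2]  = -2.
Change = -14 − (-2) = -12.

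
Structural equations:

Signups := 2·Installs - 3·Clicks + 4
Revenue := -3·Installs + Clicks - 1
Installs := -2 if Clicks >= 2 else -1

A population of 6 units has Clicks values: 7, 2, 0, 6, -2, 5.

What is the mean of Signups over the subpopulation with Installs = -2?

E[Signups|Installs=-2] averages over only the 4 units with Installs=-2 (Clicks = 7, 2, 6, 5): Signups = -21, -6, -18, -15, mean -15.

-15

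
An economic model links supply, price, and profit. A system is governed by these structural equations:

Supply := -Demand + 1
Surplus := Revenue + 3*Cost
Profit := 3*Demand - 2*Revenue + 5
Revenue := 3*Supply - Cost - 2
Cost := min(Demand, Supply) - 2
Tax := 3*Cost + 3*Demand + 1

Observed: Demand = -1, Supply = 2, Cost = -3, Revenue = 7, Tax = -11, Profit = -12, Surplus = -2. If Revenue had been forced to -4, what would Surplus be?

-13

The intervention breaks the incoming arrows to Revenue: Revenue := 3*Supply - Cost - 2 no longer applies, and Revenue = -4.
Supply = -Demand + 1  [with Demand=-1]  = 2
Cost = min(Demand, Supply) - 2  [with Demand=-1, Supply=2]  = -3
Surplus = Revenue + 3*Cost  [with Revenue=-4, Cost=-3]  = -13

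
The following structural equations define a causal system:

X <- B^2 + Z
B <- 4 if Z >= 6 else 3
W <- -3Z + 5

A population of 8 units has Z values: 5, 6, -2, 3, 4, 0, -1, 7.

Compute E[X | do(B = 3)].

The intervention sets B=3 in all 8 units regardless of Z. Recomputing X per unit gives 14, 15, 7, 12, 13, 9, 8, 16; average 11.75.

11.75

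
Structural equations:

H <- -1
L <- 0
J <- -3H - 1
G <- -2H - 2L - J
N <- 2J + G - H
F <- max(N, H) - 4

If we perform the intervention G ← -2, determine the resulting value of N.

3

Intervening sets G = -2 and removes its equation (G <- -2H - 2L - J).
J = -3H - 1  [with H=-1]  = 2
N = 2J + G - H  [with J=2, G=-2, H=-1]  = 3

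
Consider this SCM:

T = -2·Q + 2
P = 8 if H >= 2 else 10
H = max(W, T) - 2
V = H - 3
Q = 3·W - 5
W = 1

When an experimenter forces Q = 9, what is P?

Under do(Q=9), the mechanism Q = 3·W - 5 is discarded; Q is fixed at 9.
T = -2·Q + 2  [with Q=9]  = -16
H = max(W, T) - 2  [with W=1, T=-16]  = -1
P = 8 if H >= 2 else 10  [with H=-1]  = 10

10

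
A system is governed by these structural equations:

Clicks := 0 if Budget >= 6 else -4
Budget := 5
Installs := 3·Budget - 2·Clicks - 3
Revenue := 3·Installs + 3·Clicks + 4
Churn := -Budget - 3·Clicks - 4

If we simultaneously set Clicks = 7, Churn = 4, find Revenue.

Setting Clicks = 7, Churn = 4 by intervention discards those variables' equations.
Installs = 3·Budget - 2·Clicks - 3  [with Budget=5, Clicks=7]  = -2
Revenue = 3·Installs + 3·Clicks + 4  [with Installs=-2, Clicks=7]  = 19

19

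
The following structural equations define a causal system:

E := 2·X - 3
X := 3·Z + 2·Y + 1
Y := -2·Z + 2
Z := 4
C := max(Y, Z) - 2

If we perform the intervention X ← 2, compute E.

1

Intervening sets X = 2 and removes its equation (X := 3·Z + 2·Y + 1).
E = 2·X - 3  [with X=2]  = 1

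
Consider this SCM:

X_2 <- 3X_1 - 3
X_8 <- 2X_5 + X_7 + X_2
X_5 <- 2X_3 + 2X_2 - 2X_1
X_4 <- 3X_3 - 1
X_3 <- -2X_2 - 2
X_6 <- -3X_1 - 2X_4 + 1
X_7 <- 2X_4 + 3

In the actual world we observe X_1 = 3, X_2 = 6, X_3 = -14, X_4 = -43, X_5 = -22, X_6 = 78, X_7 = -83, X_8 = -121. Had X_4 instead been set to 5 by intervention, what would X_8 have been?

-25

do(X_4=5) replaces the equation X_4 <- 3X_3 - 1 with the constant X_4 = 5.
X_2 = 3X_1 - 3  [with X_1=3]  = 6
X_3 = -2X_2 - 2  [with X_2=6]  = -14
X_5 = 2X_3 + 2X_2 - 2X_1  [with X_3=-14, X_2=6, X_1=3]  = -22
X_7 = 2X_4 + 3  [with X_4=5]  = 13
X_8 = 2X_5 + X_7 + X_2  [with X_5=-22, X_7=13, X_2=6]  = -25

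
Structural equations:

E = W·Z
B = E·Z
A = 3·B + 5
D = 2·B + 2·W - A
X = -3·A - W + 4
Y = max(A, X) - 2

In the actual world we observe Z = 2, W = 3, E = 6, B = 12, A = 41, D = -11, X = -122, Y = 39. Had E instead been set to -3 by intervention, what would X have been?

40

The intervention breaks the incoming arrows to E: E = W·Z no longer applies, and E = -3.
B = E·Z  [with E=-3, Z=2]  = -6
A = 3·B + 5  [with B=-6]  = -13
X = -3·A - W + 4  [with A=-13, W=3]  = 40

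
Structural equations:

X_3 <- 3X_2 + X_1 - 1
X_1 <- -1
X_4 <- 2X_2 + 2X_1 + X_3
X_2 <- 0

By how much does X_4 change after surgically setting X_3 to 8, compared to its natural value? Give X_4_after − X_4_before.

The intervention breaks the incoming arrows to X_3: X_3 <- 3X_2 + X_1 - 1 no longer applies, and X_3 = 8.
X_4 = 2X_2 + 2X_1 + X_3  [with X_2=0, X_1=-1, X_3=8]  = 6
Without intervention: X_3 = 3X_2 + X_1 - 1  [with X_2=0, X_1=-1]  = -2; X_4 = 2X_2 + 2X_1 + X_3  [with X_2=0, X_1=-1, X_3=-2]  = -4.
Change = 6 − (-4) = 10.

10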